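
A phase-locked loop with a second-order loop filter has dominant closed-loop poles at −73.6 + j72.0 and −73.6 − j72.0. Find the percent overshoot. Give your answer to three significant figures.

%OS ≈ 4.03%

With σ = 73.6, ω_d = 72.0: ω_n = √(σ²+ω_d²) = 103 rad/s, ζ = σ/ω_n = 0.715.
%OS = 100·exp(−πζ/√(1−ζ²)) = 4.03%.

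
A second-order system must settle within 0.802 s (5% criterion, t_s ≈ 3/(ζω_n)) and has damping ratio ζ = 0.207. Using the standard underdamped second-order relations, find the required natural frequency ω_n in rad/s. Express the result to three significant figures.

Rearranging t_s ≈ 3/(ζω_n) gives ω_n = 3/(ζ·t_s) = 3/(0.207 × 0.802) = 18.1 rad/s.

ω_n ≈ 18.1 rad/s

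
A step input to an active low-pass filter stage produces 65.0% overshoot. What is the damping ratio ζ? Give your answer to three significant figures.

ζ ≈ 0.136

ζ = −ln(OS)/√(π² + (ln OS)²). With OS = 0.650, ln OS = −0.4308 and ζ = 0.4308/3.171 = 0.136.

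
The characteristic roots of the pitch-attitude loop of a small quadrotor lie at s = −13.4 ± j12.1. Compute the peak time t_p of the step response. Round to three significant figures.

t_p ≈ 0.260 s

t_p = π/ω_d with ω_d = 12.1 (the imaginary part), so t_p = 0.260 s.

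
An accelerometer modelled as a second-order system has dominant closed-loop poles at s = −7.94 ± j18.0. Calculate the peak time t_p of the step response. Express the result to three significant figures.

t_p = π/ω_d with ω_d = 18.0 (the imaginary part), so t_p = 0.175 s.

t_p ≈ 0.175 s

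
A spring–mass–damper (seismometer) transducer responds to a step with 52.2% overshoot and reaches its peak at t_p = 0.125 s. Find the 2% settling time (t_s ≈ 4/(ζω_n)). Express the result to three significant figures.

t_s ≈ 0.769 s

From the overshoot, ζ = −ln(OS)/√(π²+ln²(OS)) = 0.203.
t_p = π/ω_d ⇒ ω_d = 25.1 rad/s; then ω_n = ω_d/√(1−ζ²) = 25.7 rad/s.
t_s ≈ 4/(ζω_n) = 4/(0.203·25.7) = 0.769 s.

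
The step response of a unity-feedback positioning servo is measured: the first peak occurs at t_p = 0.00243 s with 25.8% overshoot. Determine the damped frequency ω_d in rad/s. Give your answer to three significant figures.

ω_d ≈ 1290 rad/s

t_p = π/ω_d, so ω_d = π/0.00243 = 1290 rad/s.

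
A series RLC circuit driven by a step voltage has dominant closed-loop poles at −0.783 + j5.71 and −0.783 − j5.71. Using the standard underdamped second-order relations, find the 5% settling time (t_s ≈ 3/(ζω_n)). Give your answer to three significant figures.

t_s ≈ 3.83 s

For poles at −σ ± jω_d, ζω_n = σ = 0.783, so t_s ≈ 3/σ = 3.83 s.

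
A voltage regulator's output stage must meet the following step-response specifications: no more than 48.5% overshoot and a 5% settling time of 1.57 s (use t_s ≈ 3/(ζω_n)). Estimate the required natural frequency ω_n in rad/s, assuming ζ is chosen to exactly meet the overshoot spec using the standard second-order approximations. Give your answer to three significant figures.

From %OS = 100·exp(−πζ/√(1−ζ²)), invert to get ζ = −ln(OS)/√(π² + ln²(OS)) with OS = 0.485.
−ln 0.485 = 0.7236, so ζ = 0.7236/√(π² + 0.5236) = 0.224.
Then ω_n = 3/(ζ t_s) = 3/(0.224 × 1.57) = 8.51 rad/s.

ω_n ≈ 8.51 rad/s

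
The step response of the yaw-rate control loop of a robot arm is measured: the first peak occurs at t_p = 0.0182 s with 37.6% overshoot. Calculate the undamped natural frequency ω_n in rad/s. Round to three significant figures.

ω_n ≈ 181 rad/s

ζ from %OS: ζ = |ln 0.376|/√(π²+ln²0.376) = 0.297.
t_p = π/ω_d ⇒ ω_d = 173 rad/s; then ω_n = ω_d/√(1−ζ²) = 181 rad/s.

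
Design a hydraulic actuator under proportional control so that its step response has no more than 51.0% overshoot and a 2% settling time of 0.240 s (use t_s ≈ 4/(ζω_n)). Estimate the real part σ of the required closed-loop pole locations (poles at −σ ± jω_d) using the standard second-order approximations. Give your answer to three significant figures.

σ ≈ 16.7

The settling-time spec alone fixes σ = ζω_n = 4/t_s = 4/0.240 = 16.7.
(Overshoot then fixes ζ = 0.210 and hence ω_d = σ·√(1−ζ²)/ζ = 77.8 rad/s.)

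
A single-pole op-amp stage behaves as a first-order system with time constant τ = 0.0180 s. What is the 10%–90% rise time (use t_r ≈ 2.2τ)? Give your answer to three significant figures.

t_r ≈ 2.2τ = 0.0396 s.

t_r ≈ 0.0396 s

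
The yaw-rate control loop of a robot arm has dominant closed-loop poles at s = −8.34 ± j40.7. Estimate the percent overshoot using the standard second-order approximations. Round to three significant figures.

|pole| = ω_n = √(8.34² + 40.7²) = 41.5 rad/s; ζ = cos θ = σ/ω_n = 0.201.
%OS = 100·exp(−πζ/√(1−ζ²)) = 52.5%.

%OS ≈ 52.5%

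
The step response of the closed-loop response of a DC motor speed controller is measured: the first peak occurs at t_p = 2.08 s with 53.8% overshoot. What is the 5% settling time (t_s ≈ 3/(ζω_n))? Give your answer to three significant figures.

t_s ≈ 10.1 s

From the overshoot, ζ = −ln(OS)/√(π²+ln²(OS)) = 0.194.
From t_p = π/ω_d, ω_d = π/2.08 = 1.51 rad/s, so ω_n = ω_d/√(1−ζ²) = 1.54 rad/s.
t_s ≈ 3/(ζω_n) = 3/(0.194·1.54) = 10.1 s.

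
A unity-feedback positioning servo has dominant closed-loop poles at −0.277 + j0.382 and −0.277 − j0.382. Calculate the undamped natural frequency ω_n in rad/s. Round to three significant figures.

The poles are at −σ ± jω_d with σ = 0.277 and ω_d = 0.382, so ω_n = √(σ²+ω_d²) = 0.472 rad/s and ζ = σ/ω_n = 0.587.

ω_n ≈ 0.472 rad/s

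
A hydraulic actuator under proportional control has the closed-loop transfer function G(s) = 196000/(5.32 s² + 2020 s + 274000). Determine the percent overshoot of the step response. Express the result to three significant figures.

Dividing through by 5.32: denominator becomes s² + 379.7 s + 51500.
So ω_n = √51500 = 227 rad/s and ζ = 379.7/(2·227) = 0.837.
%OS = 100 e^{−πζ/√(1−ζ²)} with ζ = 0.837 gives 0.826%.

%OS ≈ 0.826%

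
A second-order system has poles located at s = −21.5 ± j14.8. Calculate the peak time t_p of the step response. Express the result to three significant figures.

t_p = π/ω_d with ω_d = 14.8 (the imaginary part), so t_p = 0.212 s.

t_p ≈ 0.212 s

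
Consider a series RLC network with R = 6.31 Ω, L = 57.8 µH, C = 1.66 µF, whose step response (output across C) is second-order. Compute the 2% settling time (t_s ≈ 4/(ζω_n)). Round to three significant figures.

t_s ≈ 0.0000733 s

For a series RLC circuit (capacitor voltage as output), ω_n = 1/√(LC) = 1/√(57.8 µH · 1.66 µF) = 102000 rad/s.
ζ = (R/2)·√(C/L) = (6.31/2)·√(1.66 µF/57.8 µH) = 0.535.
t_s ≈ 4/(ζω_n) = 0.0000733 s.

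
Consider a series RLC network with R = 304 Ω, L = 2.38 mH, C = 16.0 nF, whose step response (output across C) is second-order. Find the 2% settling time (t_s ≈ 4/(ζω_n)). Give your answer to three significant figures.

t_s ≈ 0.0000626 s

For a series RLC circuit (capacitor voltage as output), ω_n = 1/√(LC) = 1/√(2.38 mH · 16.0 nF) = 162000 rad/s.
ζ = (R/2)·√(C/L) = (304/2)·√(16.0 nF/2.38 mH) = 0.394.
t_s ≈ 4/(ζω_n) = 0.0000626 s.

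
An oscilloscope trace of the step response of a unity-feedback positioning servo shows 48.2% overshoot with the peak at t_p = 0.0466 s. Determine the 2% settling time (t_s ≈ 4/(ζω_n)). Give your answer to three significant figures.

t_s ≈ 0.255 s

ζ from %OS: ζ = |ln 0.482|/√(π²+ln²0.482) = 0.226.
From t_p = π/ω_d, ω_d = π/0.0466 = 67.4 rad/s, so ω_n = ω_d/√(1−ζ²) = 69.2 rad/s.
t_s ≈ 4/(ζω_n) = 4/(0.226·69.2) = 0.255 s.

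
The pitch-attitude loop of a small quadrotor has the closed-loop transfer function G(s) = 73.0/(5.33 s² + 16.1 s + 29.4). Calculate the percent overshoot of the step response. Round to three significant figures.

Dividing through by 5.33: denominator becomes s² + 3.021 s + 5.516.
So ω_n = √5.516 = 2.35 rad/s and ζ = 3.021/(2·2.35) = 0.643.
Overshoot: exp(−π·0.643/√(1−0.643²)) = 0.0715, i.e. 7.15%.

%OS ≈ 7.15%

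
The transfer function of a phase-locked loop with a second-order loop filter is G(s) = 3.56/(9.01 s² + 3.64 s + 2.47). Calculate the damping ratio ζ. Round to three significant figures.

ζ ≈ 0.386

Dividing through by 9.01: denominator becomes s² + 0.4040 s + 0.2741.
So ω_n = √0.2741 = 0.524 rad/s and ζ = 0.4040/(2·0.524) = 0.386.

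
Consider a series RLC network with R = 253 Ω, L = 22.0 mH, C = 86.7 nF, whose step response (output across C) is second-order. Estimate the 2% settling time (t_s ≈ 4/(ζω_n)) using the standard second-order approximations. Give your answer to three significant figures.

t_s ≈ 0.000696 s

For a series RLC circuit (capacitor voltage as output), ω_n = 1/√(LC) = 1/√(22.0 mH · 86.7 nF) = 22900 rad/s.
ζ = (R/2)·√(C/L) = (253/2)·√(86.7 nF/22.0 mH) = 0.251.
t_s ≈ 4/(ζω_n) = 0.000696 s.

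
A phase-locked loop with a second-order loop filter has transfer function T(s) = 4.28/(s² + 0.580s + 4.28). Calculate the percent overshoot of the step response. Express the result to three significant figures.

%OS ≈ 64.1%

Comparing the denominator to s² + 2ζω_n s + ω_n²: ω_n = √4.28 = 2.07 rad/s, and 2ζω_n = 0.580 so ζ = 0.580/(2·2.07) = 0.140.
%OS = 100 e^{−πζ/√(1−ζ²)} with ζ = 0.140 gives 64.1%.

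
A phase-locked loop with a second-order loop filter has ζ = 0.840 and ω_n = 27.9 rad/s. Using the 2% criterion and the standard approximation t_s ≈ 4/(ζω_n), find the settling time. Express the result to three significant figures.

t_s ≈ 0.171 s

t_s ≈ 4/(ζω_n) = 4/(0.840 × 27.9) = 0.171 s.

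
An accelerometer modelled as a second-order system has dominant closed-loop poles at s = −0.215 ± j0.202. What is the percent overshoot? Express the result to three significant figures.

The poles are at −σ ± jω_d with σ = 0.215 and ω_d = 0.202, so ω_n = √(σ²+ω_d²) = 0.295 rad/s and ζ = σ/ω_n = 0.729.
%OS = 100 e^{−πζ/√(1−ζ²)} with ζ = 0.729 gives 3.53%.

%OS ≈ 3.53%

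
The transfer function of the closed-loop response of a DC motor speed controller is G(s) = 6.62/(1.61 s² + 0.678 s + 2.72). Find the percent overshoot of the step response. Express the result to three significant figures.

Dividing through by 1.61: denominator becomes s² + 0.4211 s + 1.689.
So ω_n = √1.689 = 1.30 rad/s and ζ = 0.4211/(2·1.30) = 0.162.
%OS = 100·exp(−πζ/√(1−ζ²)) = 59.7%.

%OS ≈ 59.7%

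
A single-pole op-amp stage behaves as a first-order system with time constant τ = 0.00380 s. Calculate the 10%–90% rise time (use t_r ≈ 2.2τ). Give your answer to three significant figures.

t_r ≈ 2.2τ = 0.00836 s.

t_r ≈ 0.00836 s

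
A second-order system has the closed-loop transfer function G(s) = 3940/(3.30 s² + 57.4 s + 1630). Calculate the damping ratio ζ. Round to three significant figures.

ζ ≈ 0.391

Dividing through by 3.30: denominator becomes s² + 17.39 s + 493.9.
So ω_n = √493.9 = 22.2 rad/s and ζ = 17.39/(2·22.2) = 0.391.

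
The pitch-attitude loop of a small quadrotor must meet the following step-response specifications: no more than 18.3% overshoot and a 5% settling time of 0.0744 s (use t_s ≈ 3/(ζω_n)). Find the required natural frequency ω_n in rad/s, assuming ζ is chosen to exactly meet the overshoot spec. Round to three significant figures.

ω_n ≈ 84.8 rad/s

ζ = −ln(OS)/√(π² + (ln OS)²). With OS = 0.183, ln OS = −1.698 and ζ = 1.698/3.571 = 0.476.
From t_s ≈ 3/(ζω_n): ω_n = 3/(ζ·t_s) = 3/(0.476·0.0744) = 84.8 rad/s.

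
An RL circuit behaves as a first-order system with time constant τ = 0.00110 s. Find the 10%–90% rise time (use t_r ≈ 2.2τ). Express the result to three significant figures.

t_r ≈ 2.2τ = 0.00242 s.

t_r ≈ 0.00242 s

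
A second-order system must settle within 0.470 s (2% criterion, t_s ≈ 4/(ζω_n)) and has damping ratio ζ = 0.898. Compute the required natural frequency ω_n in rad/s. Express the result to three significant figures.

Rearranging t_s ≈ 4/(ζω_n) gives ω_n = 4/(ζ·t_s) = 4/(0.898 × 0.470) = 9.48 rad/s.

ω_n ≈ 9.48 rad/s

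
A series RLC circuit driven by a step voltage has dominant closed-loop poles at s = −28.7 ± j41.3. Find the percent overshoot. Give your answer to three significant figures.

|pole| = ω_n = √(28.7² + 41.3²) = 50.3 rad/s; ζ = cos θ = σ/ω_n = 0.571.
%OS = 100 e^{−πζ/√(1−ζ²)} with ζ = 0.571 gives 11.3%.

%OS ≈ 11.3%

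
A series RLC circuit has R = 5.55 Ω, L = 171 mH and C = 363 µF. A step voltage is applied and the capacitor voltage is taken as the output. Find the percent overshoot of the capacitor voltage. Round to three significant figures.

For a series RLC circuit (capacitor voltage as output), ω_n = 1/√(LC) = 1/√(171 mH · 363 µF) = 127 rad/s.
ζ = (R/2)·√(C/L) = (5.55/2)·√(363 µF/171 mH) = 0.128.
Overshoot: exp(−π·0.128/√(1−0.128²)) = 0.667, i.e. 66.7%.

%OS ≈ 66.7%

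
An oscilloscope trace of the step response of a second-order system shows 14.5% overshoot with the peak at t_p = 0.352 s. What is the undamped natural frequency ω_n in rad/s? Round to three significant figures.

ω_n ≈ 10.5 rad/s

From the overshoot, ζ = −ln(OS)/√(π²+ln²(OS)) = 0.524.
From t_p = π/ω_d, ω_d = π/0.352 = 8.92 rad/s, so ω_n = ω_d/√(1−ζ²) = 10.5 rad/s.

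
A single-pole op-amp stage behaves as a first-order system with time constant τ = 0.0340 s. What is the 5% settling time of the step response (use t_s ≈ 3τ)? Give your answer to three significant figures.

t_s ≈ 0.102 s

t_s ≈ 3τ = 0.102 s.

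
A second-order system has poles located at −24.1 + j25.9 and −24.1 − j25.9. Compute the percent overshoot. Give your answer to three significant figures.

%OS ≈ 5.38%

|pole| = ω_n = √(24.1² + 25.9²) = 35.4 rad/s; ζ = cos θ = σ/ω_n = 0.681.
Overshoot: exp(−π·0.681/√(1−0.681²)) = 0.0538, i.e. 5.38%.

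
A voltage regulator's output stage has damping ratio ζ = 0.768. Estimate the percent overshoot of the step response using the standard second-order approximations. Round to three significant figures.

%OS ≈ 2.31%

For an underdamped second-order system, %OS = 100·exp(−πζ/√(1−ζ²)).
πζ/√(1−ζ²) = π·0.768/√(1−0.590) = 3.767, so %OS = 100·e^(−3.767) = 2.31%.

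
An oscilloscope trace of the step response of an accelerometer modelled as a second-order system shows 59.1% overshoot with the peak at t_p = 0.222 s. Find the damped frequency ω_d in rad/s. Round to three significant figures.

ω_d ≈ 14.2 rad/s

t_p = π/ω_d, so ω_d = π/0.222 = 14.2 rad/s.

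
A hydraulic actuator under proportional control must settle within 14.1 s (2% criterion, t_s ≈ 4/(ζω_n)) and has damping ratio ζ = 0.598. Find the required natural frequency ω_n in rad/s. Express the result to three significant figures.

Rearranging t_s ≈ 4/(ζω_n) gives ω_n = 4/(ζ·t_s) = 4/(0.598 × 14.1) = 0.474 rad/s.

ω_n ≈ 0.474 rad/s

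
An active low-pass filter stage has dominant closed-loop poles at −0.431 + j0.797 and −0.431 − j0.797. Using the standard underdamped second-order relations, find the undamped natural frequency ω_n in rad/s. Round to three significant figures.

The poles are at −σ ± jω_d with σ = 0.431 and ω_d = 0.797, so ω_n = √(σ²+ω_d²) = 0.906 rad/s and ζ = σ/ω_n = 0.476.

ω_n ≈ 0.906 rad/s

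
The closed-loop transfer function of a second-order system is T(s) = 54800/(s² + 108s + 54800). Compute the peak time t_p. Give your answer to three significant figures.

Comparing the denominator to s² + 2ζω_n s + ω_n²: ω_n = √54800 = 234 rad/s, and 2ζω_n = 108 so ζ = 108/(2·234) = 0.231.
The damped frequency ω_d = ω_n√(1−ζ²) = 228 rad/s. Then t_p = π/ω_d = 0.0138 s.

t_p ≈ 0.0138 s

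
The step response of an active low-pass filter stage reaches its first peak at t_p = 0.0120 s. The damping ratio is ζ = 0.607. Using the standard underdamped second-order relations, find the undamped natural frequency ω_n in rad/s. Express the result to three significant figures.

ω_n ≈ 329 rad/s

Peak time t_p = π/ω_d, so ω_d = π/t_p = π/0.0120 = 262 rad/s.
ω_n = ω_d/√(1−ζ²) = 262/√0.632 = 329 rad/s.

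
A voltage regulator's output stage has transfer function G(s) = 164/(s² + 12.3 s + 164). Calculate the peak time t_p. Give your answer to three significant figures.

t_p ≈ 0.280 s

ω_n = √164 = 12.8 rad/s; ζ = 12.3/(2·12.8) = 0.480.
ω_d = 12.8·√(1 − 0.480²) = 11.2 rad/s. Then t_p = π/ω_d = 0.280 s.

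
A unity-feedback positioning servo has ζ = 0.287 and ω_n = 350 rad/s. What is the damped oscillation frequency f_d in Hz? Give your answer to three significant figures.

f_d ≈ 53.4 Hz

ω_d = ω_n√(1−ζ²) = 350·√0.918 = 335 rad/s.
f_d = ω_d/(2π) = 53.4 Hz.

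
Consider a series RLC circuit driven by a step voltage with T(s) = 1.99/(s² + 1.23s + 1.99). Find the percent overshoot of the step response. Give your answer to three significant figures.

%OS ≈ 21.8%

ω_n = √1.99 = 1.41 rad/s; ζ = 1.23/(2·1.41) = 0.436.
Overshoot: exp(−π·0.436/√(1−0.436²)) = 0.218, i.e. 21.8%.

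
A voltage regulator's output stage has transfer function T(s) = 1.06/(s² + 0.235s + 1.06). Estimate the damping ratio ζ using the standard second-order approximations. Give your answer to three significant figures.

ζ ≈ 0.114

Comparing the denominator to s² + 2ζω_n s + ω_n²: ω_n = √1.06 = 1.03 rad/s, and 2ζω_n = 0.235 so ζ = 0.235/(2·1.03) = 0.114.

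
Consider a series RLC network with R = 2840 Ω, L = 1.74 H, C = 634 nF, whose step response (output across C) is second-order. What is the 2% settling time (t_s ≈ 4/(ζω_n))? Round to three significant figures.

t_s ≈ 0.00490 s

For a series RLC circuit (capacitor voltage as output), ω_n = 1/√(LC) = 1/√(1.74 H · 634 nF) = 952 rad/s.
ζ = (R/2)·√(C/L) = (2840/2)·√(634 nF/1.74 H) = 0.857.
t_s ≈ 4/(ζω_n) = 0.00490 s.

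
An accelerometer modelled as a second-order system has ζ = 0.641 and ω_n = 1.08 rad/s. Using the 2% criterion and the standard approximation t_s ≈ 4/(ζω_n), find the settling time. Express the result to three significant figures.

t_s ≈ 4/(ζω_n) = 4/(0.641 × 1.08) = 5.78 s.

t_s ≈ 5.78 s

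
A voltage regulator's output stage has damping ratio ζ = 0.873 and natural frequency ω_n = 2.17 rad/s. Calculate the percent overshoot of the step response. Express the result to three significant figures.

%OS ≈ 0.361%

For an underdamped second-order system, %OS = 100·exp(−πζ/√(1−ζ²)).
πζ/√(1−ζ²) = π·0.873/√(1−0.762) = 5.623, so %OS = 100·e^(−5.623) = 0.361%.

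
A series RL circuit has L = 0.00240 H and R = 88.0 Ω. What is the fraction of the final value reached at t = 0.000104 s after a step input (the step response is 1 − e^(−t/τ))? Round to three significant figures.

y/y_∞ ≈ 0.978

τ = L/R = 0.00240/88.0 = 0.0000273 s.
y(t)/y_∞ = 1 − e^(−t/τ) = 1 − e^(−0.000104/0.0000273) = 1 − e^(−3.81) = 0.978.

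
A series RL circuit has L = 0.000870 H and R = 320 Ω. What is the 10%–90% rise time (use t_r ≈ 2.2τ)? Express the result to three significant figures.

t_r ≈ 0.00000598 s

τ = L/R = 0.000870/320 = 0.00000272 s.
t_r ≈ 2.2τ = 0.00000598 s.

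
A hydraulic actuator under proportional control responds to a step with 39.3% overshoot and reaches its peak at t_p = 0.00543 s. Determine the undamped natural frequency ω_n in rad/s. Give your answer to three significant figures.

From the overshoot, ζ = −ln(OS)/√(π²+ln²(OS)) = 0.285.
t_p = π/ω_d ⇒ ω_d = 579 rad/s; then ω_n = ω_d/√(1−ζ²) = 604 rad/s.

ω_n ≈ 604 rad/s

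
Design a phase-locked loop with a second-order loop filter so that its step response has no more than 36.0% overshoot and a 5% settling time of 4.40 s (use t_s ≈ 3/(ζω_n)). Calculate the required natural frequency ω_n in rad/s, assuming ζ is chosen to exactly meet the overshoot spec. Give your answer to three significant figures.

ω_n ≈ 2.20 rad/s

From %OS = 100·exp(−πζ/√(1−ζ²)), invert to get ζ = −ln(OS)/√(π² + ln²(OS)) with OS = 0.360.
−ln 0.360 = 1.022, so ζ = 1.022/√(π² + 1.044) = 0.309.
Then ω_n = 3/(ζ t_s) = 3/(0.309 × 4.40) = 2.20 rad/s.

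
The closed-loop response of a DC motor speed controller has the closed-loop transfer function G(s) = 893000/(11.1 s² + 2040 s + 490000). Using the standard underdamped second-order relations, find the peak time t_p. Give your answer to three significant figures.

t_p ≈ 0.0166 s

Dividing through by 11.1: denominator becomes s² + 183.8 s + 44140.
So ω_n = √44140 = 210 rad/s and ζ = 183.8/(2·210) = 0.437.
ω_d = ω_n√(1−ζ²) = 189 rad/s. t_p = π/ω_d = 0.0166 s.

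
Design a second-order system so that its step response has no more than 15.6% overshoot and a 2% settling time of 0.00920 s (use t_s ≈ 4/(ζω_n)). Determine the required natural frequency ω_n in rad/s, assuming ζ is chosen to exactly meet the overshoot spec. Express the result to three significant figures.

ω_n ≈ 854 rad/s

Inverting the overshoot relation: ζ = |ln 0.156|/√(π² + ln²0.156) = 0.509.
Then ω_n = 4/(ζ t_s) = 4/(0.509 × 0.00920) = 854 rad/s.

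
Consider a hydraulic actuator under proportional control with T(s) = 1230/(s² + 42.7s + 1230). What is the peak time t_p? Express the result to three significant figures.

ω_n = √1230 = 35.1 rad/s; ζ = 42.7/(2·35.1) = 0.609.
ω_d = 35.1·√(1 − 0.609²) = 27.8 rad/s. Then t_p = π/ω_d = 0.113 s.

t_p ≈ 0.113 s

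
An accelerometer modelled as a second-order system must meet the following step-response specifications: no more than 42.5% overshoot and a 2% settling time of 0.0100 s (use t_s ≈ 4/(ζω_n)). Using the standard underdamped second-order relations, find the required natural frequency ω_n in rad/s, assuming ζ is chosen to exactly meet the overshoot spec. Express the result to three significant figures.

Inverting the overshoot relation: ζ = |ln 0.425|/√(π² + ln²0.425) = 0.263.
Then ω_n = 4/(ζ t_s) = 4/(0.263 × 0.0100) = 1520 rad/s.

ω_n ≈ 1520 rad/s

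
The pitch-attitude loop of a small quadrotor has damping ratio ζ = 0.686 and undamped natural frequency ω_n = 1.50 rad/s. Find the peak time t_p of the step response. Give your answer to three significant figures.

t_p ≈ 2.88 s

The damped frequency is ω_d = ω_n√(1−ζ²) = 1.50·√(1−0.471) = 1.09 rad/s.
Peak time t_p = π/ω_d = π/1.09 = 2.88 s.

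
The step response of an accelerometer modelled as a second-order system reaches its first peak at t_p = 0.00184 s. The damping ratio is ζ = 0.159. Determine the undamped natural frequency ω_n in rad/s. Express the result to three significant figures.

ω_n ≈ 1730 rad/s

Peak time t_p = π/ω_d, so ω_d = π/t_p = π/0.00184 = 1710 rad/s.
ω_n = ω_d/√(1−ζ²) = 1710/√0.975 = 1730 rad/s.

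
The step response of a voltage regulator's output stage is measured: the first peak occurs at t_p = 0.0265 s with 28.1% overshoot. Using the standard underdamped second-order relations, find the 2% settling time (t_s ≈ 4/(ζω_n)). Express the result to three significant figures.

ζ from %OS: ζ = |ln 0.281|/√(π²+ln²0.281) = 0.375.
t_p = π/ω_d ⇒ ω_d = 119 rad/s; then ω_n = ω_d/√(1−ζ²) = 128 rad/s.
t_s ≈ 4/(ζω_n) = 4/(0.375·128) = 0.0835 s.

t_s ≈ 0.0835 s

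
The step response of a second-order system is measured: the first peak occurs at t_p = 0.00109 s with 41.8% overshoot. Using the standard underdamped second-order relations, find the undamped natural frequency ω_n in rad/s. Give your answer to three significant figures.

The overshoot fixes ζ = −ln(OS)/√(π²+ln²(OS)) = 0.268.
t_p = π/ω_d ⇒ ω_d = 2880 rad/s; then ω_n = ω_d/√(1−ζ²) = 2990 rad/s.

ω_n ≈ 2990 rad/s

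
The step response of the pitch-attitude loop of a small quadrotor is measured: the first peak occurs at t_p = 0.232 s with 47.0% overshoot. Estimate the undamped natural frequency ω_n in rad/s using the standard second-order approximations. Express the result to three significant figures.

The overshoot fixes ζ = −ln(OS)/√(π²+ln²(OS)) = 0.234.
t_p = π/ω_d ⇒ ω_d = 13.5 rad/s; then ω_n = ω_d/√(1−ζ²) = 13.9 rad/s.

ω_n ≈ 13.9 rad/s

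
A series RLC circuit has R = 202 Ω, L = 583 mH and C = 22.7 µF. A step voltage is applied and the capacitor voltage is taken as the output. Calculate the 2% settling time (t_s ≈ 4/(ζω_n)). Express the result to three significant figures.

For a series RLC circuit (capacitor voltage as output), ω_n = 1/√(LC) = 1/√(583 mH · 22.7 µF) = 275 rad/s.
ζ = (R/2)·√(C/L) = (202/2)·√(22.7 µF/583 mH) = 0.630.
t_s ≈ 4/(ζω_n) = 0.0231 s.

t_s ≈ 0.0231 s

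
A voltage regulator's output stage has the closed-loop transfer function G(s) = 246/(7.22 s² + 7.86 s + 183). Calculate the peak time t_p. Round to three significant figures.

Dividing through by 7.22: denominator becomes s² + 1.089 s + 25.35.
So ω_n = √25.35 = 5.03 rad/s and ζ = 1.089/(2·5.03) = 0.108.
ω_d = 5.03·√(1 − 0.108²) = 5.00 rad/s. t_p = π/ω_d = 0.628 s.

t_p ≈ 0.628 s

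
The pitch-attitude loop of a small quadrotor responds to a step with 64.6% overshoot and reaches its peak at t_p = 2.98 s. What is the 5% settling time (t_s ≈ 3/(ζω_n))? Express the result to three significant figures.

t_s ≈ 20.5 s

The overshoot fixes ζ = −ln(OS)/√(π²+ln²(OS)) = 0.138.
t_p = π/ω_d ⇒ ω_d = 1.05 rad/s; then ω_n = ω_d/√(1−ζ²) = 1.06 rad/s.
t_s ≈ 3/(ζω_n) = 3/(0.138·1.06) = 20.5 s.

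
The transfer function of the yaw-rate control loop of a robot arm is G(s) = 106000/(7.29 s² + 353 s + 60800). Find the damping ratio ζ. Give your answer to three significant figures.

ζ ≈ 0.265

Dividing through by 7.29: denominator becomes s² + 48.42 s + 8340.
So ω_n = √8340 = 91.3 rad/s and ζ = 48.42/(2·91.3) = 0.265.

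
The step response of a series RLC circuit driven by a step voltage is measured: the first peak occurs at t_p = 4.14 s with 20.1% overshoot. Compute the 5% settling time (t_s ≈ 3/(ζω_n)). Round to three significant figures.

ζ from %OS: ζ = |ln 0.201|/√(π²+ln²0.201) = 0.455.
t_p = π/ω_d ⇒ ω_d = 0.759 rad/s; then ω_n = ω_d/√(1−ζ²) = 0.852 rad/s.
t_s ≈ 3/(ζω_n) = 3/(0.455·0.852) = 7.74 s.

t_s ≈ 7.74 s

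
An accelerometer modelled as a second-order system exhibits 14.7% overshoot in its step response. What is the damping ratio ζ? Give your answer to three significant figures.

ζ ≈ 0.521

From %OS = 100·exp(−πζ/√(1−ζ²)), invert to get ζ = −ln(OS)/√(π² + ln²(OS)) with OS = 0.147.
−ln 0.147 = 1.917, so ζ = 1.917/√(π² + 3.676) = 0.521.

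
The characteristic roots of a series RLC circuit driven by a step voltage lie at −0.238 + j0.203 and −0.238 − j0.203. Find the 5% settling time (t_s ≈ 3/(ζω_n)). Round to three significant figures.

For poles at −σ ± jω_d, ζω_n = σ = 0.238, so t_s ≈ 3/σ = 12.6 s.

t_s ≈ 12.6 s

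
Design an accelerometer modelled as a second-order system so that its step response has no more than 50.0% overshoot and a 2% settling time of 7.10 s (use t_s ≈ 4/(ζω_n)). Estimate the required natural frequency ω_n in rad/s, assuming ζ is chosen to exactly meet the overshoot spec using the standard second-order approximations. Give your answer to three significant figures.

ω_n ≈ 2.61 rad/s

From %OS = 100·exp(−πζ/√(1−ζ²)), invert to get ζ = −ln(OS)/√(π² + ln²(OS)) with OS = 0.500.
−ln 0.500 = 0.6931, so ζ = 0.6931/√(π² + 0.4805) = 0.215.
Then ω_n = 4/(ζ t_s) = 4/(0.215 × 7.10) = 2.61 rad/s.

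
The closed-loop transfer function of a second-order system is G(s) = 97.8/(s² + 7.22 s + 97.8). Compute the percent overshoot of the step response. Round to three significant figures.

%OS ≈ 29.2%

Matching coefficients with s² + 2ζω_n s + ω_n² gives ω_n² = 97.8 ⇒ ω_n = 9.89 rad/s, and ζ = 7.22/(2ω_n) = 0.365.
Overshoot: exp(−π·0.365/√(1−0.365²)) = 0.292, i.e. 29.2%.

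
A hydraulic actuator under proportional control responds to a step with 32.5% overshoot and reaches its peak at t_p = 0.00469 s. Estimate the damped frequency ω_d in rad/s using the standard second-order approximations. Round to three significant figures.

ω_d ≈ 670 rad/s

t_p = π/ω_d, so ω_d = π/0.00469 = 670 rad/s.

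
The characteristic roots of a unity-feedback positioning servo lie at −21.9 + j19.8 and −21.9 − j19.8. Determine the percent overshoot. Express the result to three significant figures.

%OS ≈ 3.10%

The poles are at −σ ± jω_d with σ = 21.9 and ω_d = 19.8, so ω_n = √(σ²+ω_d²) = 29.5 rad/s and ζ = σ/ω_n = 0.742.
%OS = 100·exp(−πζ/√(1−ζ²)) = 3.10%.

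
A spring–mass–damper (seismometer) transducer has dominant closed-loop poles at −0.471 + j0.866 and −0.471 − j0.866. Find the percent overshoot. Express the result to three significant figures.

|pole| = ω_n = √(0.471² + 0.866²) = 0.986 rad/s; ζ = cos θ = σ/ω_n = 0.478.
%OS = 100 e^{−πζ/√(1−ζ²)} with ζ = 0.478 gives 18.1%.

%OS ≈ 18.1%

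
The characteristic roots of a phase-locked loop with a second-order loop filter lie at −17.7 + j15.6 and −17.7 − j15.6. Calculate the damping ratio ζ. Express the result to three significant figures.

With σ = 17.7, ω_d = 15.6: ω_n = √(σ²+ω_d²) = 23.6 rad/s, ζ = σ/ω_n = 0.750.

ζ ≈ 0.750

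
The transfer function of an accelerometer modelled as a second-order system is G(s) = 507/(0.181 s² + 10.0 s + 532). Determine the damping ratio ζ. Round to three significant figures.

Dividing through by 0.181: denominator becomes s² + 55.25 s + 2939.
So ω_n = √2939 = 54.2 rad/s and ζ = 55.25/(2·54.2) = 0.510.

ζ ≈ 0.510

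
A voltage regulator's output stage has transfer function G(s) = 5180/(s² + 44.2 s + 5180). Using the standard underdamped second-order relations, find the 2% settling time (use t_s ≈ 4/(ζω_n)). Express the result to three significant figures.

t_s ≈ 0.181 s

Comparing the denominator to s² + 2ζω_n s + ω_n²: ω_n = √5180 = 72.0 rad/s, and 2ζω_n = 44.2 so ζ = 44.2/(2·72.0) = 0.307.
t_s ≈ 4/(ζω_n) = 4/(0.307·72.0) = 0.181 s.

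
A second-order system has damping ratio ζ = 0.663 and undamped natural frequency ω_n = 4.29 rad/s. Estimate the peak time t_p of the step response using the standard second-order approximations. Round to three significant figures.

The damped frequency is ω_d = ω_n√(1−ζ²) = 4.29·√(1−0.440) = 3.21 rad/s.
Peak time t_p = π/ω_d = π/3.21 = 0.978 s.

t_p ≈ 0.978 s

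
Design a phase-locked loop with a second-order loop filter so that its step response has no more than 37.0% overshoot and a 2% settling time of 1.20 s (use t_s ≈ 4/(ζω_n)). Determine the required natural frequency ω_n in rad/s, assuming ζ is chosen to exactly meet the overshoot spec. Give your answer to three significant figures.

Inverting the overshoot relation: ζ = |ln 0.370|/√(π² + ln²0.370) = 0.302.
Then ω_n = 4/(ζ t_s) = 4/(0.302 × 1.20) = 11.0 rad/s.

ω_n ≈ 11.0 rad/s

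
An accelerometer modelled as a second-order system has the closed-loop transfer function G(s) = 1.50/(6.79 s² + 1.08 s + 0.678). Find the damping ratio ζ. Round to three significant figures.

ζ ≈ 0.252

Dividing through by 6.79: denominator becomes s² + 0.1591 s + 0.09985.
So ω_n = √0.09985 = 0.316 rad/s and ζ = 0.1591/(2·0.316) = 0.252.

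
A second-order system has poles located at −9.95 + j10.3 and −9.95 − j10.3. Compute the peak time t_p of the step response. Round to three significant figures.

t_p = π/ω_d with ω_d = 10.3 (the imaginary part), so t_p = 0.305 s.

t_p ≈ 0.305 s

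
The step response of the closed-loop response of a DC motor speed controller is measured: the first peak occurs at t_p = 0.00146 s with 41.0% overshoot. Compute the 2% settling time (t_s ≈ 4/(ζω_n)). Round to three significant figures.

ζ from %OS: ζ = |ln 0.410|/√(π²+ln²0.410) = 0.273.
t_p = π/ω_d ⇒ ω_d = 2150 rad/s; then ω_n = ω_d/√(1−ζ²) = 2240 rad/s.
t_s ≈ 4/(ζω_n) = 4/(0.273·2240) = 0.00655 s.

t_s ≈ 0.00655 s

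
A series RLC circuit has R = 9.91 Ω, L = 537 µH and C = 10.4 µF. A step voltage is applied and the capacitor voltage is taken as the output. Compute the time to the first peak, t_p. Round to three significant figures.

t_p ≈ 0.000324 s

For a series RLC circuit (capacitor voltage as output), ω_n = 1/√(LC) = 1/√(537 µH · 10.4 µF) = 13400 rad/s.
ζ = (R/2)·√(C/L) = (9.91/2)·√(10.4 µF/537 µH) = 0.690.
ω_d = 13400·√(1 − 0.690²) = 9690 rad/s. t_p = π/ω_d = 0.000324 s.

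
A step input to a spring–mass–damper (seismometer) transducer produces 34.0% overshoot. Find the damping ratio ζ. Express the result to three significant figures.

Inverting the overshoot relation: ζ = |ln 0.340|/√(π² + ln²0.340) = 0.325.

ζ ≈ 0.325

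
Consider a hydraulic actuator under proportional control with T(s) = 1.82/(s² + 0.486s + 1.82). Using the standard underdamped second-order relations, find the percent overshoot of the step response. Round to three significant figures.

Comparing the denominator to s² + 2ζω_n s + ω_n²: ω_n = √1.82 = 1.35 rad/s, and 2ζω_n = 0.486 so ζ = 0.486/(2·1.35) = 0.180.
%OS = 100 e^{−πζ/√(1−ζ²)} with ζ = 0.180 gives 56.3%.

%OS ≈ 56.3%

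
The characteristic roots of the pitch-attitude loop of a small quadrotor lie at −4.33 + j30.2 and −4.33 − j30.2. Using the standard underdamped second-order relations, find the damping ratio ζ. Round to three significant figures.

With σ = 4.33, ω_d = 30.2: ω_n = √(σ²+ω_d²) = 30.5 rad/s, ζ = σ/ω_n = 0.142.

ζ ≈ 0.142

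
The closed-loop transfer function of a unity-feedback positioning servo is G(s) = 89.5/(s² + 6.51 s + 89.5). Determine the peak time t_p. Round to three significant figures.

t_p ≈ 0.354 s

ω_n = √89.5 = 9.46 rad/s; ζ = 6.51/(2·9.46) = 0.344.
The damped frequency ω_d = ω_n√(1−ζ²) = 8.88 rad/s. Then t_p = π/ω_d = 0.354 s.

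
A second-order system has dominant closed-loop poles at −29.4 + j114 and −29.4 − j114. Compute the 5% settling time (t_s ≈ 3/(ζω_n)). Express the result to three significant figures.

For poles at −σ ± jω_d, ζω_n = σ = 29.4, so t_s ≈ 3/σ = 0.102 s.

t_s ≈ 0.102 s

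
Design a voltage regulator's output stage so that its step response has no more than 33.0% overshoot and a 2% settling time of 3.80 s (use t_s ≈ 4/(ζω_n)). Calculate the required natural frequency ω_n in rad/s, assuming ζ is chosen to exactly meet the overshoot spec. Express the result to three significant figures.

ω_n ≈ 3.16 rad/s

ζ = −ln(OS)/√(π² + (ln OS)²). With OS = 0.330, ln OS = −1.109 and ζ = 1.109/3.331 = 0.333.
From t_s ≈ 4/(ζω_n): ω_n = 4/(ζ·t_s) = 4/(0.333·3.80) = 3.16 rad/s.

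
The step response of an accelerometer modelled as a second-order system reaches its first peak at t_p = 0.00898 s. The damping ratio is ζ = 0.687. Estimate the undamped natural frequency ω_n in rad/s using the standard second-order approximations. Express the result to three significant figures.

ω_n ≈ 481 rad/s

Peak time t_p = π/ω_d, so ω_d = π/t_p = π/0.00898 = 350 rad/s.
ω_n = ω_d/√(1−ζ²) = 350/√0.528 = 481 rad/s.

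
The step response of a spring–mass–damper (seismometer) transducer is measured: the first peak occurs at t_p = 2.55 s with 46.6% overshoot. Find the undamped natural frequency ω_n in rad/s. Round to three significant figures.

ζ from %OS: ζ = |ln 0.466|/√(π²+ln²0.466) = 0.236.
From t_p = π/ω_d, ω_d = π/2.55 = 1.23 rad/s, so ω_n = ω_d/√(1−ζ²) = 1.27 rad/s.

ω_n ≈ 1.27 rad/s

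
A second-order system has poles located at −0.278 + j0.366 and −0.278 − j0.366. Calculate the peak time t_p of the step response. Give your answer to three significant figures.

t_p = π/ω_d with ω_d = 0.366 (the imaginary part), so t_p = 8.58 s.

t_p ≈ 8.58 s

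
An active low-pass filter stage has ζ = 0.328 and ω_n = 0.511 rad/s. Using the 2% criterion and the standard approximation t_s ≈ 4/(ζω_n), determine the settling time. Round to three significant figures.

t_s ≈ 4/(ζω_n) = 4/(0.328 × 0.511) = 23.9 s.

t_s ≈ 23.9 s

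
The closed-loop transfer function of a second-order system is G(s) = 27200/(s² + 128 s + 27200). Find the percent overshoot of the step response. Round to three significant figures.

%OS ≈ 26.6%

ω_n = √27200 = 165 rad/s; ζ = 128/(2·165) = 0.388.
Overshoot: exp(−π·0.388/√(1−0.388²)) = 0.266, i.e. 26.6%.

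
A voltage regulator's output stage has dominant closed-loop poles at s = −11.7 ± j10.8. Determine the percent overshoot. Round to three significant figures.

%OS ≈ 3.33%

The poles are at −σ ± jω_d with σ = 11.7 and ω_d = 10.8, so ω_n = √(σ²+ω_d²) = 15.9 rad/s and ζ = σ/ω_n = 0.735.
Overshoot: exp(−π·0.735/√(1−0.735²)) = 0.0333, i.e. 3.33%.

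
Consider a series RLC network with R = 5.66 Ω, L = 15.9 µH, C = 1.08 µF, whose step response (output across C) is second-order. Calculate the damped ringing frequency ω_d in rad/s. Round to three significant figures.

ω_d ≈ 163000 rad/s

For a series RLC circuit (capacitor voltage as output), ω_n = 1/√(LC) = 1/√(15.9 µH · 1.08 µF) = 241000 rad/s.
ζ = (R/2)·√(C/L) = (5.66/2)·√(1.08 µF/15.9 µH) = 0.738.
The damped frequency ω_d = ω_n√(1−ζ²) = 163000 rad/s.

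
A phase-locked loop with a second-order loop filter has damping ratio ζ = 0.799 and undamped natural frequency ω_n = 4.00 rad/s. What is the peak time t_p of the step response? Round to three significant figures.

The damped frequency is ω_d = ω_n√(1−ζ²) = 4.00·√(1−0.638) = 2.41 rad/s.
Peak time t_p = π/ω_d = π/2.41 = 1.31 s.

t_p ≈ 1.31 s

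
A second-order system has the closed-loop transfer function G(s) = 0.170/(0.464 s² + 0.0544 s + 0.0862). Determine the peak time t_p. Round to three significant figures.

Dividing through by 0.464: denominator becomes s² + 0.1172 s + 0.1858.
So ω_n = √0.1858 = 0.431 rad/s and ζ = 0.1172/(2·0.431) = 0.136.
ω_d = ω_n√(1−ζ²) = 0.427 rad/s. t_p = π/ω_d = 7.36 s.

t_p ≈ 7.36 s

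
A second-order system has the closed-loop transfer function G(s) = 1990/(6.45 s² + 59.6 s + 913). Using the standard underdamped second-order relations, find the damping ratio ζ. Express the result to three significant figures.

ζ ≈ 0.388

Dividing through by 6.45: denominator becomes s² + 9.240 s + 141.6.
So ω_n = √141.6 = 11.9 rad/s and ζ = 9.240/(2·11.9) = 0.388.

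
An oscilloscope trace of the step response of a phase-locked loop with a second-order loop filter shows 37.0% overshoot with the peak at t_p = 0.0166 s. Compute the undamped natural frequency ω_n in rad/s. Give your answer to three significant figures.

ζ from %OS: ζ = |ln 0.370|/√(π²+ln²0.370) = 0.302.
t_p = π/ω_d ⇒ ω_d = 189 rad/s; then ω_n = ω_d/√(1−ζ²) = 199 rad/s.

ω_n ≈ 199 rad/s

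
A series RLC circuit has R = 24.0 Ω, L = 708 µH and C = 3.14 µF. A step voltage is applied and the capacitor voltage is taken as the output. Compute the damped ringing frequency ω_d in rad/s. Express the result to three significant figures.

For a series RLC circuit (capacitor voltage as output), ω_n = 1/√(LC) = 1/√(708 µH · 3.14 µF) = 21200 rad/s.
ζ = (R/2)·√(C/L) = (24.0/2)·√(3.14 µF/708 µH) = 0.799.
The damped frequency ω_d = ω_n√(1−ζ²) = 12700 rad/s.

ω_d ≈ 12700 rad/s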